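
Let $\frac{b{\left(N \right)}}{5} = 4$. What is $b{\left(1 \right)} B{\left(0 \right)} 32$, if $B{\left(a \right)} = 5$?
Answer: $3200$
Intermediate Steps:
$b{\left(N \right)} = 20$ ($b{\left(N \right)} = 5 \cdot 4 = 20$)
$b{\left(1 \right)} B{\left(0 \right)} 32 = 20 \cdot 5 \cdot 32 = 100 \cdot 32 = 3200$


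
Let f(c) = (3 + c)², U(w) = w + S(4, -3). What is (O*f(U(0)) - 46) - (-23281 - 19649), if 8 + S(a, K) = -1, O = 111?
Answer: 46880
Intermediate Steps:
S(a, K) = -9 (S(a, K) = -8 - 1 = -9)
U(w) = -9 + w (U(w) = w - 9 = -9 + w)
(O*f(U(0)) - 46) - (-23281 - 19649) = (111*(3 + (-9 + 0))² - 46) - (-23281 - 19649) = (111*(3 - 9)² - 46) - 1*(-42930) = (111*(-6)² - 46) + 42930 = (111*36 - 46) + 42930 = (3996 - 46) + 42930 = 3950 + 42930 = 46880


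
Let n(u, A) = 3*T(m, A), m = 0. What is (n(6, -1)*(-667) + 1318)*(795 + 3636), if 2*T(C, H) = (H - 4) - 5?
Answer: 50172213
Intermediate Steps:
T(C, H) = -9/2 + H/2 (T(C, H) = ((H - 4) - 5)/2 = ((-4 + H) - 5)/2 = (-9 + H)/2 = -9/2 + H/2)
n(u, A) = -27/2 + 3*A/2 (n(u, A) = 3*(-9/2 + A/2) = -27/2 + 3*A/2)
(n(6, -1)*(-667) + 1318)*(795 + 3636) = ((-27/2 + (3/2)*(-1))*(-667) + 1318)*(795 + 3636) = ((-27/2 - 3/2)*(-667) + 1318)*4431 = (-15*(-667) + 1318)*4431 = (10005 + 1318)*4431 = 11323*4431 = 50172213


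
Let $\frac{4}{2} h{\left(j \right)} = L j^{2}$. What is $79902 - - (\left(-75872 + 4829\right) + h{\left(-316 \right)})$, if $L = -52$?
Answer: $-2587397$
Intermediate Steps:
$h{\left(j \right)} = - 26 j^{2}$ ($h{\left(j \right)} = \frac{\left(-52\right) j^{2}}{2} = - 26 j^{2}$)
$79902 - - (\left(-75872 + 4829\right) + h{\left(-316 \right)}) = 79902 - - (\left(-75872 + 4829\right) - 26 \left(-316\right)^{2}) = 79902 - - (-71043 - 2596256) = 79902 - \left(-1\right) \left(-2667299\right) = 79902 - 2667299 = -2587397$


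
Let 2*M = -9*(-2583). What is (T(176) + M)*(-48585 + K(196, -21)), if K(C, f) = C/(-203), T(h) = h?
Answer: -33250825807/58 ≈ -5.7329e+8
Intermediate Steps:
K(C, f) = -C/203 (K(C, f) = C*(-1/203) = -C/203)
M = 23247/2 (M = (-9*(-2583))/2 = (1/2)*23247 = 23247/2 ≈ 11624.)
(T(176) + M)*(-48585 + K(196, -21)) = (176 + 23247/2)*(-48585 - 1/203*196) = 23599*(-48585 - 28/29)/2 = (23599/2)*(-1408993/29) = -33250825807/58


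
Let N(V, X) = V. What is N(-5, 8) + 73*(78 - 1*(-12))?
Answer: 6565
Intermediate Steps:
N(-5, 8) + 73*(78 - 1*(-12)) = -5 + 73*(78 - 1*(-12)) = -5 + 73*(78 + 12) = -5 + 73*90 = -5 + 6570 = 6565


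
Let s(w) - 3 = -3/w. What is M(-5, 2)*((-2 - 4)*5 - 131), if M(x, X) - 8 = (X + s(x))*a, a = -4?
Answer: 11592/5 ≈ 2318.4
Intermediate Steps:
s(w) = 3 - 3/w
M(x, X) = -4 - 4*X + 12/x (M(x, X) = 8 + (X + (3 - 3/x))*(-4) = 8 + (3 + X - 3/x)*(-4) = 8 + (-12 - 4*X + 12/x) = -4 - 4*X + 12/x)
M(-5, 2)*((-2 - 4)*5 - 131) = (-4 - 4*2 + 12/(-5))*((-2 - 4)*5 - 131) = (-4 - 8 + 12*(-⅕))*(-6*5 - 131) = (-4 - 8 - 12/5)*(-30 - 131) = -72/5*(-161) = 11592/5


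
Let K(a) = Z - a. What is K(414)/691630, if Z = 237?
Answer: -177/691630 ≈ -0.00025592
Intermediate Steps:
K(a) = 237 - a
K(414)/691630 = (237 - 1*414)/691630 = (237 - 414)*(1/691630) = -177*1/691630 = -177/691630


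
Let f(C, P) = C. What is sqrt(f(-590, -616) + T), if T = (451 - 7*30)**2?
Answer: sqrt(57491) ≈ 239.77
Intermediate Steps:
T = 58081 (T = (451 - 210)**2 = 241**2 = 58081)
sqrt(f(-590, -616) + T) = sqrt(-590 + 58081) = sqrt(57491)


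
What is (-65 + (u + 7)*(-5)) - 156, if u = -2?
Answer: -246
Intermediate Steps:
(-65 + (u + 7)*(-5)) - 156 = (-65 + (-2 + 7)*(-5)) - 156 = (-65 + 5*(-5)) - 156 = (-65 - 25) - 156 = -90 - 156 = -246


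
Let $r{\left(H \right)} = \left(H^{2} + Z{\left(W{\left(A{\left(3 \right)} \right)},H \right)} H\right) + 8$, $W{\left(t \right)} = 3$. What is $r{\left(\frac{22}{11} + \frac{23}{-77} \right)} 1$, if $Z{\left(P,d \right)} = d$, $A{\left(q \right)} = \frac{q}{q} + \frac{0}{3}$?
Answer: $\frac{81754}{5929} \approx 13.789$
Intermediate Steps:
$A{\left(q \right)} = 1$ ($A{\left(q \right)} = 1 + 0 \cdot \frac{1}{3} = 1 + 0 = 1$)
$r{\left(H \right)} = 8 + 2 H^{2}$ ($r{\left(H \right)} = \left(H^{2} + H H\right) + 8 = \left(H^{2} + H^{2}\right) + 8 = 2 H^{2} + 8 = 8 + 2 H^{2}$)
$r{\left(\frac{22}{11} + \frac{23}{-77} \right)} 1 = \left(8 + 2 \left(\frac{22}{11} + \frac{23}{-77}\right)^{2}\right) 1 = \left(8 + 2 \left(22 \cdot \frac{1}{11} + 23 \left(- \frac{1}{77}\right)\right)^{2}\right) 1 = \left(8 + 2 \left(2 - \frac{23}{77}\right)^{2}\right) 1 = \left(8 + 2 \left(\frac{131}{77}\right)^{2}\right) 1 = \left(8 + 2 \cdot \frac{17161}{5929}\right) 1 = \left(8 + \frac{34322}{5929}\right) 1 = \frac{81754}{5929} \cdot 1 = \frac{81754}{5929}$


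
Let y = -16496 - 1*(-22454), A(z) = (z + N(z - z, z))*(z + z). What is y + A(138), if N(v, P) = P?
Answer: 82134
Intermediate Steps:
A(z) = 4*z**2 (A(z) = (z + z)*(z + z) = (2*z)*(2*z) = 4*z**2)
y = 5958 (y = -16496 + 22454 = 5958)
y + A(138) = 5958 + 4*138**2 = 5958 + 4*19044 = 5958 + 76176 = 82134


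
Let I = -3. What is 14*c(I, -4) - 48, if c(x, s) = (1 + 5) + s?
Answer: -20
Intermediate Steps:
c(x, s) = 6 + s
14*c(I, -4) - 48 = 14*(6 - 4) - 48 = 14*2 - 48 = 28 - 48 = -20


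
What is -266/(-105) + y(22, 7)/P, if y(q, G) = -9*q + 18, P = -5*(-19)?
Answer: 182/285 ≈ 0.63860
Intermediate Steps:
P = 95
y(q, G) = 18 - 9*q
-266/(-105) + y(22, 7)/P = -266/(-105) + (18 - 9*22)/95 = -266*(-1/105) + (18 - 198)*(1/95) = 38/15 - 180*1/95 = 38/15 - 36/19 = 182/285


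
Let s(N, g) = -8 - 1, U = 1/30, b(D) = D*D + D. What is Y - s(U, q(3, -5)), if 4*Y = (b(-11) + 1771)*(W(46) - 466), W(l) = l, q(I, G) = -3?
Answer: -197496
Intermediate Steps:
b(D) = D + D² (b(D) = D² + D = D + D²)
U = 1/30 ≈ 0.033333
s(N, g) = -9
Y = -197505 (Y = ((-11*(1 - 11) + 1771)*(46 - 466))/4 = ((-11*(-10) + 1771)*(-420))/4 = ((110 + 1771)*(-420))/4 = (1881*(-420))/4 = (¼)*(-790020) = -197505)
Y - s(U, q(3, -5)) = -197505 - 1*(-9) = -197505 + 9 = -197496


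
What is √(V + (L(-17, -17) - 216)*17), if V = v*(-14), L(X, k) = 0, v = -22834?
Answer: 2*√79001 ≈ 562.14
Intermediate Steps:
V = 319676 (V = -22834*(-14) = 319676)
√(V + (L(-17, -17) - 216)*17) = √(319676 + (0 - 216)*17) = √(319676 - 216*17) = √(319676 - 3672) = √316004 = 2*√79001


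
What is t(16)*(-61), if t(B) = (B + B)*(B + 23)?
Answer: -76128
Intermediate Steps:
t(B) = 2*B*(23 + B) (t(B) = (2*B)*(23 + B) = 2*B*(23 + B))
t(16)*(-61) = (2*16*(23 + 16))*(-61) = (2*16*39)*(-61) = 1248*(-61) = -76128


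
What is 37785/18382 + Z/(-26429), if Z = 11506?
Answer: 60547421/37370606 ≈ 1.6202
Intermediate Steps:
37785/18382 + Z/(-26429) = 37785/18382 + 11506/(-26429) = 37785*(1/18382) + 11506*(-1/26429) = 37785/18382 - 11506/26429 = 60547421/37370606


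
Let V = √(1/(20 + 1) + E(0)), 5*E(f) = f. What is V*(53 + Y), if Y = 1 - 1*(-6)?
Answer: 20*√21/7 ≈ 13.093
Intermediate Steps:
E(f) = f/5
Y = 7 (Y = 1 + 6 = 7)
V = √21/21 (V = √(1/(20 + 1) + (⅕)*0) = √(1/21 + 0) = √(1/21) = √21/21 ≈ 0.21822)
V*(53 + Y) = (√21/21)*(53 + 7) = (√21/21)*60 = 20*√21/7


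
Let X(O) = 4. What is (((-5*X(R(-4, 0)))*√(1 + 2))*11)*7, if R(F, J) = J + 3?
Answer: -1540*√3 ≈ -2667.4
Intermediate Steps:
R(F, J) = 3 + J
(((-5*X(R(-4, 0)))*√(1 + 2))*11)*7 = (((-5*4)*√(1 + 2))*11)*7 = (-20*√3*11)*7 = -220*√3*7 = -1540*√3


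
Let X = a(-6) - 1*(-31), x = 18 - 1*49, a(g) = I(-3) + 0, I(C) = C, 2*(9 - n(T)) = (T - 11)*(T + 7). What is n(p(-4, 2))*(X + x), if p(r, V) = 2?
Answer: -297/2 ≈ -148.50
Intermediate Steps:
n(T) = 9 - (-11 + T)*(7 + T)/2 (n(T) = 9 - (T - 11)*(T + 7)/2 = 9 - (-11 + T)*(7 + T)/2)
a(g) = -3 (a(g) = -3 + 0 = -3)
x = -31 (x = 18 - 49 = -31)
X = 28 (X = -3 - 1*(-31) = -3 + 31 = 28)
n(p(-4, 2))*(X + x) = (95/2 + 2*2 - ½*2²)*(28 - 31) = (95/2 + 4 - ½*4)*(-3) = (95/2 + 4 - 2)*(-3) = (99/2)*(-3) = -297/2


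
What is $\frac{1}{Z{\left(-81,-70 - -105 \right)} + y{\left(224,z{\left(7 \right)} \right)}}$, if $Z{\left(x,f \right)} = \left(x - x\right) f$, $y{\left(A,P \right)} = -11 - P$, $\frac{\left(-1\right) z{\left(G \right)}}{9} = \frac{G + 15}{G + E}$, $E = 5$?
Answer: $\frac{2}{11} \approx 0.18182$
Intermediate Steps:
$z{\left(G \right)} = - \frac{9 \left(15 + G\right)}{5 + G}$ ($z{\left(G \right)} = - 9 \frac{G + 15}{G + 5} = - 9 \frac{15 + G}{5 + G} = - \frac{9 \left(15 + G\right)}{5 + G}$)
$Z{\left(x,f \right)} = 0$ ($Z{\left(x,f \right)} = 0 f = 0$)
$\frac{1}{Z{\left(-81,-70 - -105 \right)} + y{\left(224,z{\left(7 \right)} \right)}} = \frac{1}{0 - \left(11 + \frac{9 \left(-15 - 7\right)}{5 + 7}\right)} = \frac{1}{0 - \left(11 + \frac{9 \left(-15 - 7\right)}{12}\right)} = \frac{1}{0 - \left(11 + 9 \cdot \frac{1}{12} \left(-22\right)\right)} = \frac{1}{0 - - \frac{11}{2}} = \frac{1}{0 + \left(-11 + \frac{33}{2}\right)} = \frac{1}{0 + \frac{11}{2}} = \frac{1}{\frac{11}{2}} = \frac{2}{11}$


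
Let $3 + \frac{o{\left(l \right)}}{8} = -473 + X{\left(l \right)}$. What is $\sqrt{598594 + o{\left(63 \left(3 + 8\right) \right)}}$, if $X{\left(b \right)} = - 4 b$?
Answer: $\sqrt{572610} \approx 756.71$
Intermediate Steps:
$o{\left(l \right)} = -3808 - 32 l$ ($o{\left(l \right)} = -24 + 8 \left(-473 - 4 l\right) = -24 - \left(3784 + 32 l\right) = -3808 - 32 l$)
$\sqrt{598594 + o{\left(63 \left(3 + 8\right) \right)}} = \sqrt{598594 - \left(3808 + 32 \cdot 63 \left(3 + 8\right)\right)} = \sqrt{598594 - \left(3808 + 32 \cdot 63 \cdot 11\right)} = \sqrt{598594 - 25984} = \sqrt{572610}$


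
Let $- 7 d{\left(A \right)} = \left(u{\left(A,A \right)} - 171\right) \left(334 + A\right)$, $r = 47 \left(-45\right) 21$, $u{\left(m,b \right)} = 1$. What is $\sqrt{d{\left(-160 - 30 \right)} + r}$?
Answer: $\frac{15 i \sqrt{8911}}{7} \approx 202.28 i$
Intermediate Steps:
$r = -44415$ ($r = \left(-2115\right) 21 = -44415$)
$d{\left(A \right)} = \frac{56780}{7} + \frac{170 A}{7}$ ($d{\left(A \right)} = - \frac{\left(1 - 171\right) \left(334 + A\right)}{7} = - \frac{\left(-170\right) \left(334 + A\right)}{7} = - \frac{-56780 - 170 A}{7} = \frac{56780}{7} + \frac{170 A}{7}$)
$\sqrt{d{\left(-160 - 30 \right)} + r} = \sqrt{\left(\frac{56780}{7} + \frac{170 \left(-160 - 30\right)}{7}\right) - 44415} = \sqrt{\left(\frac{56780}{7} + \frac{170}{7} \left(-190\right)\right) - 44415} = \sqrt{\left(\frac{56780}{7} - \frac{32300}{7}\right) - 44415} = \sqrt{\frac{24480}{7} - 44415} = \sqrt{- \frac{286425}{7}} = \frac{15 i \sqrt{8911}}{7}$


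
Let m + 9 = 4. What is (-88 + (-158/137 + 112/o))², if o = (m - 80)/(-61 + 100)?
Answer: 2678479199236/135606025 ≈ 19752.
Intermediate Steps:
m = -5 (m = -9 + 4 = -5)
o = -85/39 (o = (-5 - 80)/(-61 + 100) = -85/39 ≈ -2.1795)
(-88 + (-158/137 + 112/o))² = (-88 + (-158/137 + 112/(-85/39)))² = (-88 + (-158*1/137 + 112*(-39/85)))² = (-88 + (-158/137 - 4368/85))² = (-88 - 611846/11645)² = (-1636606/11645)² = 2678479199236/135606025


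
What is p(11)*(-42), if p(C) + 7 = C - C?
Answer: 294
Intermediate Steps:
p(C) = -7 (p(C) = -7 + (C - C) = -7 + 0 = -7)
p(11)*(-42) = -7*(-42) = 294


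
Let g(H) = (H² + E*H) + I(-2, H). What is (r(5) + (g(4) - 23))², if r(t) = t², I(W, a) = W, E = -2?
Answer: 64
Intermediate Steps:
g(H) = -2 + H² - 2*H (g(H) = (H² - 2*H) - 2 = -2 + H² - 2*H)
(r(5) + (g(4) - 23))² = (5² + ((-2 + 4² - 2*4) - 23))² = (25 + ((-2 + 16 - 8) - 23))² = (25 + (6 - 23))² = (25 - 17)² = 8² = 64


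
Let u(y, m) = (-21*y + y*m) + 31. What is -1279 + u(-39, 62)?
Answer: -2847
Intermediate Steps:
u(y, m) = 31 - 21*y + m*y (u(y, m) = (-21*y + m*y) + 31 = 31 - 21*y + m*y)
-1279 + u(-39, 62) = -1279 + (31 - 21*(-39) + 62*(-39)) = -1279 + (31 + 819 - 2418) = -1279 - 1568 = -2847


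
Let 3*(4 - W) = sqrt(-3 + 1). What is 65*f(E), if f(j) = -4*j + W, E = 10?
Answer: -2340 - 65*I*sqrt(2)/3 ≈ -2340.0 - 30.641*I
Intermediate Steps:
W = 4 - I*sqrt(2)/3 (W = 4 - sqrt(-3 + 1)/3 = 4 - I*sqrt(2)/3 ≈ 4.0 - 0.4714*I)
f(j) = 4 - 4*j - I*sqrt(2)/3 (f(j) = -4*j + (4 - I*sqrt(2)/3) = 4 - 4*j - I*sqrt(2)/3)
65*f(E) = 65*(4 - 4*10 - I*sqrt(2)/3) = 65*(4 - 40 - I*sqrt(2)/3) = 65*(-36 - I*sqrt(2)/3) = -2340 - 65*I*sqrt(2)/3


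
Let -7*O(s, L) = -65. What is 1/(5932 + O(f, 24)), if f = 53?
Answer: 7/41589 ≈ 0.00016831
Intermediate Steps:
O(s, L) = 65/7 (O(s, L) = -⅐*(-65) = 65/7)
1/(5932 + O(f, 24)) = 1/(5932 + 65/7) = 1/(41589/7) = 7/41589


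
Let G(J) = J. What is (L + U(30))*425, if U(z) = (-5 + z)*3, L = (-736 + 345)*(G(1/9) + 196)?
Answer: -293012000/9 ≈ -3.2557e+7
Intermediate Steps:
L = -690115/9 (L = (-736 + 345)*(1/9 + 196) = -391*(⅑ + 196) = -391*1765/9 = -690115/9 ≈ -76680.)
U(z) = -15 + 3*z
(L + U(30))*425 = (-690115/9 + (-15 + 3*30))*425 = (-690115/9 + (-15 + 90))*425 = (-690115/9 + 75)*425 = -689440/9*425 = -293012000/9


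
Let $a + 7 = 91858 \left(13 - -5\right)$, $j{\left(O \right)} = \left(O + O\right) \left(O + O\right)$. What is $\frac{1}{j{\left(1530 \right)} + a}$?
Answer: $\frac{1}{11017037} \approx 9.0768 \cdot 10^{-8}$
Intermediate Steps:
$j{\left(O \right)} = 4 O^{2}$ ($j{\left(O \right)} = 2 O 2 O = 4 O^{2}$)
$a = 1653437$ ($a = -7 + 91858 \left(13 - -5\right) = -7 + 91858 \left(13 + 5\right) = -7 + 91858 \cdot 18 = -7 + 1653444 = 1653437$)
$\frac{1}{j{\left(1530 \right)} + a} = \frac{1}{4 \cdot 1530^{2} + 1653437} = \frac{1}{4 \cdot 2340900 + 1653437} = \frac{1}{9363600 + 1653437} = \frac{1}{11017037}$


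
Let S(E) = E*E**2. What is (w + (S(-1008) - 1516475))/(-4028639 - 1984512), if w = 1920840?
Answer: 1023788147/6013151 ≈ 170.26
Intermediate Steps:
S(E) = E**3
(w + (S(-1008) - 1516475))/(-4028639 - 1984512) = (1920840 + ((-1008)**3 - 1516475))/(-4028639 - 1984512) = (1920840 + (-1024192512 - 1516475))/(-6013151) = (1920840 - 1025708987)*(-1/6013151) = -1023788147*(-1/6013151) = 1023788147/6013151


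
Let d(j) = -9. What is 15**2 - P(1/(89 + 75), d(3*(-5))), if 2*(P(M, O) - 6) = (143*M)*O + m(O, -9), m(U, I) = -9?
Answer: 74595/328 ≈ 227.42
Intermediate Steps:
P(M, O) = 3/2 + 143*M*O/2 (P(M, O) = 6 + ((143*M)*O - 9)/2 = 6 + (143*M*O - 9)/2 = 6 + (-9 + 143*M*O)/2 = 6 + (-9/2 + 143*M*O/2) = 3/2 + 143*M*O/2)
15**2 - P(1/(89 + 75), d(3*(-5))) = 15**2 - (3/2 + (143/2)*(-9)/(89 + 75)) = 225 - (3/2 + (143/2)*(-9)/164) = 225 - (3/2 + (143/2)*(1/164)*(-9)) = 225 - (3/2 - 1287/328) = 225 - 1*(-795/328) = 225 + 795/328 = 74595/328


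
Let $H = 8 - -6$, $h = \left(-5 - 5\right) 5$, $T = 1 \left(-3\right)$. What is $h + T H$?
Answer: $-92$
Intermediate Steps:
$T = -3$
$h = -50$ ($h = \left(-10\right) 5 = -50$)
$H = 14$ ($H = 8 + 6 = 14$)
$h + T H = -50 - 42 = -92$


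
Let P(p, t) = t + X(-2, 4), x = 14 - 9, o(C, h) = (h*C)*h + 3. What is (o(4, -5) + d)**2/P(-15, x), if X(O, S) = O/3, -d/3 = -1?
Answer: 33708/13 ≈ 2592.9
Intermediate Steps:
d = 3 (d = -3*(-1) = 3)
X(O, S) = O/3 (X(O, S) = O*(1/3) = O/3)
o(C, h) = 3 + C*h**2 (o(C, h) = (C*h)*h + 3 = C*h**2 + 3 = 3 + C*h**2)
x = 5
P(p, t) = -2/3 + t (P(p, t) = t + (1/3)*(-2) = t - 2/3 = -2/3 + t)
(o(4, -5) + d)**2/P(-15, x) = ((3 + 4*(-5)**2) + 3)**2/(-2/3 + 5) = ((3 + 4*25) + 3)**2/(13/3) = ((3 + 100) + 3)**2*(3/13) = (103 + 3)**2*(3/13) = 106**2*(3/13) = 11236*(3/13) = 33708/13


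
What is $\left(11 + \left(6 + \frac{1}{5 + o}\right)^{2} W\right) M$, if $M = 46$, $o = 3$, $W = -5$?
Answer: $- \frac{259923}{32} \approx -8122.6$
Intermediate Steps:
$\left(11 + \left(6 + \frac{1}{5 + o}\right)^{2} W\right) M = \left(11 + \left(6 + \frac{1}{5 + 3}\right)^{2} \left(-5\right)\right) 46 = \left(11 + \left(6 + \frac{1}{8}\right)^{2} \left(-5\right)\right) 46 = \left(11 + \left(\frac{49}{8}\right)^{2} \left(-5\right)\right) 46 = \left(11 + \frac{2401}{64} \left(-5\right)\right) 46 = \left(11 - \frac{12005}{64}\right) 46 = \left(- \frac{11301}{64}\right) 46 = - \frac{259923}{32}$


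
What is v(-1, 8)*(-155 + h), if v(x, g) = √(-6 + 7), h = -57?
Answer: -212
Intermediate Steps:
v(x, g) = 1 (v(x, g) = √1 = 1)
v(-1, 8)*(-155 + h) = 1*(-155 - 57) = 1*(-212) = -212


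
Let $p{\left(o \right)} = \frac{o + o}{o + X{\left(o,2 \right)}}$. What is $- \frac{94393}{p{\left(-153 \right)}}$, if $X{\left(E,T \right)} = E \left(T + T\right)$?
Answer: $- \frac{471965}{2} \approx -2.3598 \cdot 10^{5}$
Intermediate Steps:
$X{\left(E,T \right)} = 2 E T$ ($X{\left(E,T \right)} = E 2 T = 2 E T$)
$p{\left(o \right)} = \frac{2}{5}$ ($p{\left(o \right)} = \frac{o + o}{o + 2 o 2} = \frac{2 o}{o + 4 o} = \frac{2 o}{5 o} = 2 o \frac{1}{5 o} = \frac{2}{5}$)
$- \frac{94393}{p{\left(-153 \right)}} = - \frac{94393}{\frac{2}{5}} = \left(-94393\right) \frac{5}{2} = - \frac{471965}{2}$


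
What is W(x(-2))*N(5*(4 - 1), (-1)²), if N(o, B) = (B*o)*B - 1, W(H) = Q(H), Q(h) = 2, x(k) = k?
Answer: 28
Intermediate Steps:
W(H) = 2
N(o, B) = -1 + o*B² (N(o, B) = o*B² - 1 = -1 + o*B²)
W(x(-2))*N(5*(4 - 1), (-1)²) = 2*(-1 + (5*(4 - 1))*((-1)²)²) = 2*(-1 + (5*3)*1²) = 2*(-1 + 15*1) = 2*(-1 + 15) = 2*14 = 28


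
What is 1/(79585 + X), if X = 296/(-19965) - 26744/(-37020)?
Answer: 4106135/326789659453 ≈ 1.2565e-5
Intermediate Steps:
X = 2905478/4106135 (X = 296*(-1/19965) - 26744*(-1/37020) = -296/19965 + 6686/9255 = 2905478/4106135 ≈ 0.70759)
1/(79585 + X) = 1/(79585 + 2905478/4106135) = 1/(326789659453/4106135) = 4106135/326789659453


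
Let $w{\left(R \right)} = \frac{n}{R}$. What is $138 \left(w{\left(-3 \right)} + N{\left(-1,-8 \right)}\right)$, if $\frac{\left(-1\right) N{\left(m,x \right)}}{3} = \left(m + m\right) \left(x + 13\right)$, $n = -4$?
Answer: $4324$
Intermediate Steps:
$w{\left(R \right)} = - \frac{4}{R}$
$N{\left(m,x \right)} = - 6 m \left(13 + x\right)$ ($N{\left(m,x \right)} = - 3 \left(m + m\right) \left(x + 13\right) = - 3 \cdot 2 m \left(13 + x\right) = - 6 m \left(13 + x\right)$)
$138 \left(w{\left(-3 \right)} + N{\left(-1,-8 \right)}\right) = 138 \left(- \frac{4}{-3} - - 6 \left(13 - 8\right)\right) = 138 \left(\left(-4\right) \left(- \frac{1}{3}\right) - \left(-6\right) 5\right) = 138 \left(\frac{4}{3} + 30\right) = 138 \cdot \frac{94}{3} = 4324$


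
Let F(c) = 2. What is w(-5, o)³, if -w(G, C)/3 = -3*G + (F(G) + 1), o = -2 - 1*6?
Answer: -157464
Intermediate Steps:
o = -8 (o = -2 - 6 = -8)
w(G, C) = -9 + 9*G (w(G, C) = -3*(-3*G + (2 + 1)) = -3*(-3*G + 3) = -3*(3 - 3*G) = -9 + 9*G)
w(-5, o)³ = (-9 + 9*(-5))³ = (-9 - 45)³ = (-54)³ = -157464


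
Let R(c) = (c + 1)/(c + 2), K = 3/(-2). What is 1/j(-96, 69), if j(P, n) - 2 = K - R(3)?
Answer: -10/3 ≈ -3.3333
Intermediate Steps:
K = -3/2 (K = 3*(-½) = -3/2 ≈ -1.5000)
R(c) = (1 + c)/(2 + c)
j(P, n) = -3/10 (j(P, n) = 2 + (-3/2 - (1 + 3)/(2 + 3)) = 2 + (-3/2 - 4/5) = 2 + (-3/2 - 1*⅘) = 2 + (-3/2 - ⅘) = 2 - 23/10 = -3/10)
1/j(-96, 69) = 1/(-3/10) = -10/3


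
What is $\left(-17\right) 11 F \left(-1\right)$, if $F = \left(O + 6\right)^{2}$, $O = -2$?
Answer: $2992$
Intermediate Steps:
$F = 16$ ($F = \left(-2 + 6\right)^{2} = 4^{2} = 16$)
$\left(-17\right) 11 F \left(-1\right) = \left(-17\right) 11 \cdot 16 \left(-1\right) = \left(-187\right) 16 \left(-1\right) = \left(-2992\right) \left(-1\right) = 2992$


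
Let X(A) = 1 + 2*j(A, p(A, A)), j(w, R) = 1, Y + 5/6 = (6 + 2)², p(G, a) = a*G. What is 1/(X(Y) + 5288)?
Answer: 1/5291 ≈ 0.00018900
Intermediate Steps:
p(G, a) = G*a
Y = 379/6 (Y = -⅚ + (6 + 2)² = -⅚ + 8² = -⅚ + 64 = 379/6 ≈ 63.167)
X(A) = 3 (X(A) = 1 + 2*1 = 1 + 2 = 3)
1/(X(Y) + 5288) = 1/(3 + 5288) = 1/5291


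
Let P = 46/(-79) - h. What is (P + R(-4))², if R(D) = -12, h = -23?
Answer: 677329/6241 ≈ 108.53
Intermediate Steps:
P = 1771/79 (P = 46/(-79) - 1*(-23) = 46*(-1/79) + 23 = -46/79 + 23 = 1771/79 ≈ 22.418)
(P + R(-4))² = (1771/79 - 12)² = (823/79)² = 677329/6241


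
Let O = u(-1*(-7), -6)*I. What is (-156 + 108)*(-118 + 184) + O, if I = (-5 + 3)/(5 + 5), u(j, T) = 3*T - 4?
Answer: -15818/5 ≈ -3163.6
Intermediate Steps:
u(j, T) = -4 + 3*T
I = -⅕ (I = -2/10 = -2*⅒ = -⅕ ≈ -0.20000)
O = 22/5 (O = (-4 + 3*(-6))*(-⅕) = (-4 - 18)*(-⅕) = -22*(-⅕) = 22/5 ≈ 4.4000)
(-156 + 108)*(-118 + 184) + O = (-156 + 108)*(-118 + 184) + 22/5 = -48*66 + 22/5 = -3168 + 22/5 = -15818/5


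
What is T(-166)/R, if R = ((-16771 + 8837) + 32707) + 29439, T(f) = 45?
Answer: 45/54212 ≈ 0.00083007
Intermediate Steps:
R = 54212 (R = (-7934 + 32707) + 29439 = 24773 + 29439 = 54212)
T(-166)/R = 45/54212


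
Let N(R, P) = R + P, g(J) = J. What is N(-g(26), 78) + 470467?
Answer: 470519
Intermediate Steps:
N(R, P) = P + R
N(-g(26), 78) + 470467 = (78 - 1*26) + 470467 = (78 - 26) + 470467 = 52 + 470467 = 470519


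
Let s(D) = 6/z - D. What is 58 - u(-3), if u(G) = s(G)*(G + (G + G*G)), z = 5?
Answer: 227/5 ≈ 45.400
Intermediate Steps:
s(D) = 6/5 - D
u(G) = (6/5 - G)*(G² + 2*G) (u(G) = (6/5 - G)*(G + (G + G*G)) = (6/5 - G)*(G + (G + G²)) = (6/5 - G)*(G² + 2*G))
58 - u(-3) = 58 - (-1)*(-3)*(-6 + 5*(-3))*(2 - 3)/5 = 58 - (-1)*(-3)*(-6 - 15)*(-1)/5 = 58 - (-1)*(-3)*(-21)*(-1)/5 = 58 - 1*63/5 = 58 - 63/5 = 227/5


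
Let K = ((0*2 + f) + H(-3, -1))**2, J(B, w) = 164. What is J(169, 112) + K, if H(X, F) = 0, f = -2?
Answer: 168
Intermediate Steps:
K = 4 (K = ((0*2 - 2) + 0)**2 = ((0 - 2) + 0)**2 = (-2 + 0)**2 = (-2)**2 = 4)
J(169, 112) + K = 164 + 4 = 168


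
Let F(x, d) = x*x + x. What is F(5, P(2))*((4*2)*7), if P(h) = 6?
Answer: 1680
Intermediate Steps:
F(x, d) = x + x**2 (F(x, d) = x**2 + x = x + x**2)
F(5, P(2))*((4*2)*7) = (5*(1 + 5))*((4*2)*7) = (5*6)*(8*7) = 30*56 = 1680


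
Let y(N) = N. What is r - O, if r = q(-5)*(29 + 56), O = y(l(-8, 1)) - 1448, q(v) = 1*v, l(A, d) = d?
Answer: 1022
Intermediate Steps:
q(v) = v
O = -1447 (O = 1 - 1448 = -1447)
r = -425 (r = -5*(29 + 56) = -5*85 = -425)
r - O = -425 - 1*(-1447) = -425 + 1447 = 1022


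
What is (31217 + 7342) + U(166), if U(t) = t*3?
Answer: 39057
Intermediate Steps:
U(t) = 3*t
(31217 + 7342) + U(166) = (31217 + 7342) + 3*166 = 38559 + 498 = 39057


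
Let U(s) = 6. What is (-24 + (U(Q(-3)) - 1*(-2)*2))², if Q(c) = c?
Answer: 196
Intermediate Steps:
(-24 + (U(Q(-3)) - 1*(-2)*2))² = (-24 + (6 - 1*(-2)*2))² = (-24 + (6 + 2*2))² = (-24 + (6 + 4))² = (-24 + 10)² = (-14)² = 196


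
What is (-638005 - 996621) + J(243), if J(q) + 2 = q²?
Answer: -1575579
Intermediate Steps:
J(q) = -2 + q²
(-638005 - 996621) + J(243) = (-638005 - 996621) + (-2 + 243²) = -1634626 + (-2 + 59049) = -1634626 + 59047 = -1575579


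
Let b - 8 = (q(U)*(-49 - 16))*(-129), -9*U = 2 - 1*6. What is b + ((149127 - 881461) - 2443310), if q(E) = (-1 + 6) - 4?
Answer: -3167251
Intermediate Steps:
U = 4/9 (U = -(2 - 1*6)/9 = -(2 - 6)/9 = -1/9*(-4) = 4/9 ≈ 0.44444)
q(E) = 1 (q(E) = 5 - 4 = 1)
b = 8393 (b = 8 + (1*(-49 - 16))*(-129) = 8 + (1*(-65))*(-129) = 8 - 65*(-129) = 8 + 8385 = 8393)
b + ((149127 - 881461) - 2443310) = 8393 + ((149127 - 881461) - 2443310) = 8393 + (-732334 - 2443310) = 8393 - 3175644 = -3167251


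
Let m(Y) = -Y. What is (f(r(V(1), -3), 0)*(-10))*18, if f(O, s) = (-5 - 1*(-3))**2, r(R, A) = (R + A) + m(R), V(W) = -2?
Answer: -720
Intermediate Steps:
r(R, A) = A (r(R, A) = (R + A) - R = (A + R) - R = A)
f(O, s) = 4 (f(O, s) = (-5 + 3)**2 = (-2)**2 = 4)
(f(r(V(1), -3), 0)*(-10))*18 = (4*(-10))*18 = -40*18 = -720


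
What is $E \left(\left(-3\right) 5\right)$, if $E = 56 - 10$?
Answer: $-690$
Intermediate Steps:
$E = 46$
$E \left(\left(-3\right) 5\right) = 46 \left(\left(-3\right) 5\right) = 46 \left(-15\right) = -690$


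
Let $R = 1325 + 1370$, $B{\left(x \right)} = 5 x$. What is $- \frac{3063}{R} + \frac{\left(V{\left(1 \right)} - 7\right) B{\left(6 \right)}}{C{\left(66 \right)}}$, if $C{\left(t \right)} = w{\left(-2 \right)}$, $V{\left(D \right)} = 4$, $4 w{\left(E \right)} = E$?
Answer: $\frac{482037}{2695} \approx 178.86$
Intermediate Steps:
$w{\left(E \right)} = \frac{E}{4}$
$C{\left(t \right)} = - \frac{1}{2}$ ($C{\left(t \right)} = \frac{1}{4} \left(-2\right) = - \frac{1}{2}$)
$R = 2695$
$- \frac{3063}{R} + \frac{\left(V{\left(1 \right)} - 7\right) B{\left(6 \right)}}{C{\left(66 \right)}} = - \frac{3063}{2695} + \frac{\left(4 - 7\right) 5 \cdot 6}{- \frac{1}{2}} = \left(-3063\right) \frac{1}{2695} + \left(-3\right) 30 \left(-2\right) = - \frac{3063}{2695} - -180 = - \frac{3063}{2695} + 180 = \frac{482037}{2695}$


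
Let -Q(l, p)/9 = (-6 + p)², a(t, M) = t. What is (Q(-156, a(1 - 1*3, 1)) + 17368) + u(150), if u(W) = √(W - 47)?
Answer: 16792 + √103 ≈ 16802.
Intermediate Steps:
u(W) = √(-47 + W)
Q(l, p) = -9*(-6 + p)²
(Q(-156, a(1 - 1*3, 1)) + 17368) + u(150) = (-9*(-6 + (1 - 1*3))² + 17368) + √(-47 + 150) = (-9*(-6 + (1 - 3))² + 17368) + √103 = (-9*(-6 - 2)² + 17368) + √103 = (-9*(-8)² + 17368) + √103 = (-9*64 + 17368) + √103 = (-576 + 17368) + √103 = 16792 + √103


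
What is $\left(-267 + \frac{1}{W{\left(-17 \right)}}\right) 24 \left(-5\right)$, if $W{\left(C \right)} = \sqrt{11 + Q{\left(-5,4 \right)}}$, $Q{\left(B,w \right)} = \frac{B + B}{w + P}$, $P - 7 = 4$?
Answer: $32040 - \frac{120 \sqrt{93}}{31} \approx 32003.0$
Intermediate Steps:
$P = 11$ ($P = 7 + 4 = 11$)
$Q{\left(B,w \right)} = \frac{2 B}{11 + w}$ ($Q{\left(B,w \right)} = \frac{B + B}{w + 11} = \frac{2 B}{11 + w}$)
$W{\left(C \right)} = \frac{\sqrt{93}}{3}$ ($W{\left(C \right)} = \sqrt{11 + 2 \left(-5\right) \frac{1}{11 + 4}} = \sqrt{11 + 2 \left(-5\right) \frac{1}{15}} = \sqrt{11 - \frac{2}{3}} = \sqrt{\frac{31}{3}} = \frac{\sqrt{93}}{3}$)
$\left(-267 + \frac{1}{W{\left(-17 \right)}}\right) 24 \left(-5\right) = \left(-267 + \frac{1}{\frac{1}{3} \sqrt{93}}\right) 24 \left(-5\right) = \left(-267 + \frac{\sqrt{93}}{31}\right) \left(-120\right) = 32040 - \frac{120 \sqrt{93}}{31}$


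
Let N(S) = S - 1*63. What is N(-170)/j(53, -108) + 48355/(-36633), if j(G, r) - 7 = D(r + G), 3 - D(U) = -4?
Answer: -9212459/512862 ≈ -17.963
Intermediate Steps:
N(S) = -63 + S (N(S) = S - 63 = -63 + S)
D(U) = 7 (D(U) = 3 - 1*(-4) = 3 + 4 = 7)
j(G, r) = 14 (j(G, r) = 7 + 7 = 14)
N(-170)/j(53, -108) + 48355/(-36633) = (-63 - 170)/14 + 48355/(-36633) = -233*1/14 + 48355*(-1/36633) = -233/14 - 48355/36633 = -9212459/512862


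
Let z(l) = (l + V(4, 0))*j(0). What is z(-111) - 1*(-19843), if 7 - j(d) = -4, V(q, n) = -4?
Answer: 18578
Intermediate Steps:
j(d) = 11 (j(d) = 7 - 1*(-4) = 7 + 4 = 11)
z(l) = -44 + 11*l (z(l) = (l - 4)*11 = (-4 + l)*11 = -44 + 11*l)
z(-111) - 1*(-19843) = (-44 + 11*(-111)) - 1*(-19843) = (-44 - 1221) + 19843 = -1265 + 19843 = 18578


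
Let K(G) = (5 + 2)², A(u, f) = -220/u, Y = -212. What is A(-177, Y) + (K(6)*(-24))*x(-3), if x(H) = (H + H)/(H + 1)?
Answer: -624236/177 ≈ -3526.8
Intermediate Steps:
x(H) = 2*H/(1 + H) (x(H) = (2*H)/(1 + H) = 2*H/(1 + H))
K(G) = 49 (K(G) = 7² = 49)
A(-177, Y) + (K(6)*(-24))*x(-3) = -220/(-177) + (49*(-24))*(2*(-3)/(1 - 3)) = -220*(-1/177) - 2352*(-3)/(-2) = 220/177 - 2352*(-3)*(-1)/2 = 220/177 - 1176*3 = 220/177 - 3528 = -624236/177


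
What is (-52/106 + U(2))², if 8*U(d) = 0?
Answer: 676/2809 ≈ 0.24065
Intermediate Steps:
U(d) = 0 (U(d) = (⅛)*0 = 0)
(-52/106 + U(2))² = (-52/106 + 0)² = (-52*1/106 + 0)² = (-26/53 + 0)² = (-26/53)² = 676/2809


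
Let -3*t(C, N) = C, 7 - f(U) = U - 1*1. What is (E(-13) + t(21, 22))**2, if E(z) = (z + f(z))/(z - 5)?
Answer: 4489/81 ≈ 55.420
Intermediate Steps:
f(U) = 8 - U (f(U) = 7 - (U - 1*1) = 7 - (U - 1) = 7 - (-1 + U) = 7 + (1 - U) = 8 - U)
t(C, N) = -C/3
E(z) = 8/(-5 + z) (E(z) = (z + (8 - z))/(z - 5) = 8/(-5 + z))
(E(-13) + t(21, 22))**2 = (8/(-5 - 13) - 1/3*21)**2 = (8/(-18) - 7)**2 = (8*(-1/18) - 7)**2 = (-4/9 - 7)**2 = (-67/9)**2 = 4489/81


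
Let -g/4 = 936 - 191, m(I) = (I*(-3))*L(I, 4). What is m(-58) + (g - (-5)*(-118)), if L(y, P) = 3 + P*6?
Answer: 1128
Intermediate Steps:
L(y, P) = 3 + 6*P
m(I) = -81*I (m(I) = (I*(-3))*(3 + 6*4) = (-3*I)*(3 + 24) = -3*I*27 = -81*I)
g = -2980 (g = -4*(936 - 191) = -4*745 = -2980)
m(-58) + (g - (-5)*(-118)) = -81*(-58) + (-2980 - (-5)*(-118)) = 4698 + (-2980 - 1*590) = 4698 + (-2980 - 590) = 4698 - 3570 = 1128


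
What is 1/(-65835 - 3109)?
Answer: -1/68944 ≈ -1.4505e-5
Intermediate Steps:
1/(-65835 - 3109) = 1/(-68944) = -1/68944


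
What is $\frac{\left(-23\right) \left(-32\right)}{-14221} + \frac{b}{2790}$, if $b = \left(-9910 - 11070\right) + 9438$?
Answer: $- \frac{83096111}{19838295} \approx -4.1887$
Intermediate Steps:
$b = -11542$ ($b = -20980 + 9438 = -11542$)
$\frac{\left(-23\right) \left(-32\right)}{-14221} + \frac{b}{2790} = \frac{\left(-23\right) \left(-32\right)}{-14221} - \frac{11542}{2790} = 736 \left(- \frac{1}{14221}\right) - \frac{5771}{1395} = - \frac{736}{14221} - \frac{5771}{1395} = - \frac{83096111}{19838295}$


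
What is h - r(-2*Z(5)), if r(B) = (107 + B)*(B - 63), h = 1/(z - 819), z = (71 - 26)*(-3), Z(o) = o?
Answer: 6755273/954 ≈ 7081.0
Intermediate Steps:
z = -135 (z = 45*(-3) = -135)
h = -1/954 (h = 1/(-135 - 819) = 1/(-954) = -1/954 ≈ -0.0010482)
r(B) = (-63 + B)*(107 + B) (r(B) = (107 + B)*(-63 + B) = (-63 + B)*(107 + B))
h - r(-2*Z(5)) = -1/954 - (-6741 + (-2*5)² + 44*(-2*5)) = -1/954 - (-6741 + (-10)² + 44*(-10)) = -1/954 - (-6741 + 100 - 440) = -1/954 - 1*(-7081) = -1/954 + 7081 = 6755273/954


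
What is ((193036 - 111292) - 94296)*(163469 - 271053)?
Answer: 1350394368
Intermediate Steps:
((193036 - 111292) - 94296)*(163469 - 271053) = (81744 - 94296)*(-107584) = -12552*(-107584) = 1350394368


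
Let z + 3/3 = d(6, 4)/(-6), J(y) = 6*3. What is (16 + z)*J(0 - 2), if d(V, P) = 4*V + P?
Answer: 186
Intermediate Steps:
d(V, P) = P + 4*V
J(y) = 18
z = -17/3 (z = -1 + (4 + 4*6)/(-6) = -1 + (4 + 24)*(-⅙) = -1 + 28*(-⅙) = -1 - 14/3 = -17/3 ≈ -5.6667)
(16 + z)*J(0 - 2) = (16 - 17/3)*18 = (31/3)*18 = 186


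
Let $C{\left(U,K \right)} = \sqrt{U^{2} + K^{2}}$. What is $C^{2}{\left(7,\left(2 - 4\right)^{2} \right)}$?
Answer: $65$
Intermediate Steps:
$C{\left(U,K \right)} = \sqrt{K^{2} + U^{2}}$
$C^{2}{\left(7,\left(2 - 4\right)^{2} \right)} = \left(\sqrt{\left(\left(2 - 4\right)^{2}\right)^{2} + 7^{2}}\right)^{2} = \left(\sqrt{\left(\left(-2\right)^{2}\right)^{2} + 49}\right)^{2} = \left(\sqrt{4^{2} + 49}\right)^{2} = \left(\sqrt{16 + 49}\right)^{2} = \left(\sqrt{65}\right)^{2} = 65$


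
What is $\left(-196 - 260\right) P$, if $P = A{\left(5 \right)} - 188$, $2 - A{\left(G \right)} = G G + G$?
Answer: $98496$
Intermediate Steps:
$A{\left(G \right)} = 2 - G - G^{2}$ ($A{\left(G \right)} = 2 - \left(G G + G\right) = 2 - \left(G^{2} + G\right) = 2 - \left(G + G^{2}\right) = 2 - G - G^{2}$)
$P = -216$ ($P = \left(2 - 5 - 5^{2}\right) - 188 = \left(2 - 5 - 25\right) - 188 = -28 - 188 = -216$)
$\left(-196 - 260\right) P = \left(-196 - 260\right) \left(-216\right) = \left(-456\right) \left(-216\right) = 98496$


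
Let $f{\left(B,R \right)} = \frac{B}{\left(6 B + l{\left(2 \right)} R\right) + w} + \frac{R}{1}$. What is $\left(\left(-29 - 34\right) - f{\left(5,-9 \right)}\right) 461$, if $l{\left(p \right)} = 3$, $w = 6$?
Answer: $- \frac{226351}{9} \approx -25150.0$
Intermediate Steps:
$f{\left(B,R \right)} = R + \frac{B}{6 + 3 R + 6 B}$ ($f{\left(B,R \right)} = \frac{B}{\left(6 B + 3 R\right) + 6} + \frac{R}{1} = \frac{B}{\left(3 R + 6 B\right) + 6} + R 1 = \frac{B}{6 + 3 R + 6 B} + R = R + \frac{B}{6 + 3 R + 6 B}$)
$\left(\left(-29 - 34\right) - f{\left(5,-9 \right)}\right) 461 = \left(\left(-29 - 34\right) - \frac{\left(-9\right)^{2} + 2 \left(-9\right) + \frac{1}{3} \cdot 5 + 2 \cdot 5 \left(-9\right)}{2 - 9 + 2 \cdot 5}\right) 461 = \left(\left(-29 - 34\right) - \frac{81 - 18 + \frac{5}{3} - 90}{2 - 9 + 10}\right) 461 = \left(-63 - \frac{1}{3} \left(- \frac{76}{3}\right)\right) 461 = \left(-63 - - \frac{76}{9}\right) 461 = \left(-63 + \frac{76}{9}\right) 461 = \left(- \frac{491}{9}\right) 461 = - \frac{226351}{9}$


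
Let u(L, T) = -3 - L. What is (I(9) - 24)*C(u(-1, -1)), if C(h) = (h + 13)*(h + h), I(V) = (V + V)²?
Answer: -13200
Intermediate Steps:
I(V) = 4*V² (I(V) = (2*V)² = 4*V²)
C(h) = 2*h*(13 + h) (C(h) = (13 + h)*(2*h) = 2*h*(13 + h))
(I(9) - 24)*C(u(-1, -1)) = (4*9² - 24)*(2*(-3 - 1*(-1))*(13 + (-3 - 1*(-1)))) = (4*81 - 24)*(2*(-3 + 1)*(13 + (-3 + 1))) = (324 - 24)*(2*(-2)*(13 - 2)) = 300*(2*(-2)*11) = 300*(-44) = -13200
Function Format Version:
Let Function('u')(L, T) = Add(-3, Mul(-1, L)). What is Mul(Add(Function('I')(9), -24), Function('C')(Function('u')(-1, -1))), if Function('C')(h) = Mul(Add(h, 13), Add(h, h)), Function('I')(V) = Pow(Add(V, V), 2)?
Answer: -13200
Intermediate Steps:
Function('I')(V) = Mul(4, Pow(V, 2)) (Function('I')(V) = Pow(Mul(2, V), 2) = Mul(4, Pow(V, 2)))
Function('C')(h) = Mul(2, h, Add(13, h)) (Function('C')(h) = Mul(Add(13, h), Mul(2, h)) = Mul(2, h, Add(13, h)))
Mul(Add(Function('I')(9), -24), Function('C')(Function('u')(-1, -1))) = Mul(Add(Mul(4, Pow(9, 2)), -24), Mul(2, Add(-3, Mul(-1, -1)), Add(13, Add(-3, Mul(-1, -1))))) = Mul(Add(Mul(4, 81), -24), Mul(2, Add(-3, 1), Add(13, Add(-3, 1)))) = Mul(Add(324, -24), Mul(2, -2, Add(13, -2))) = Mul(300, Mul(2, -2, 11)) = Mul(300, -44) = -13200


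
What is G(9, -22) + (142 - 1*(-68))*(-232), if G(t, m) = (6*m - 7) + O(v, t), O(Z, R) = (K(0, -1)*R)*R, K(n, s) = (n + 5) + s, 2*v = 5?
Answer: -48535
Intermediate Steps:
v = 5/2 (v = (½)*5 = 5/2 ≈ 2.5000)
K(n, s) = 5 + n + s (K(n, s) = (5 + n) + s = 5 + n + s)
O(Z, R) = 4*R² (O(Z, R) = ((5 + 0 - 1)*R)*R = (4*R)*R = 4*R²)
G(t, m) = -7 + 4*t² + 6*m (G(t, m) = (6*m - 7) + 4*t² = (-7 + 6*m) + 4*t² = -7 + 4*t² + 6*m)
G(9, -22) + (142 - 1*(-68))*(-232) = (-7 + 4*9² + 6*(-22)) + (142 - 1*(-68))*(-232) = (-7 + 4*81 - 132) + (142 + 68)*(-232) = (-7 + 324 - 132) + 210*(-232) = 185 - 48720 = -48535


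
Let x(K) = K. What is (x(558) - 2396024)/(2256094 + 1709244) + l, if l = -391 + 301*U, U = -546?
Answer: -326620140786/1982669 ≈ -1.6474e+5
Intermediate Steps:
l = -164737 (l = -391 + 301*(-546) = -391 - 164346 = -164737)
(x(558) - 2396024)/(2256094 + 1709244) + l = (558 - 2396024)/(2256094 + 1709244) - 164737 = -2395466/3965338 - 164737 = -2395466*1/3965338 - 164737 = -1197733/1982669 - 164737 = -326620140786/1982669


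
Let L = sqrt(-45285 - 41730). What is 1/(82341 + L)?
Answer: 27447/2260042432 - I*sqrt(87015)/6780127296 ≈ 1.2144e-5 - 4.3507e-8*I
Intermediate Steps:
L = I*sqrt(87015) (L = sqrt(-87015) = I*sqrt(87015) ≈ 294.98*I)
1/(82341 + L) = 1/(82341 + I*sqrt(87015))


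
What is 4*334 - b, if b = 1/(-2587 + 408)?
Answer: 2911145/2179 ≈ 1336.0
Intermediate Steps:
b = -1/2179 (b = 1/(-2179) = -1/2179 ≈ -0.00045893)
4*334 - b = 4*334 - 1*(-1/2179) = 1336 + 1/2179 = 2911145/2179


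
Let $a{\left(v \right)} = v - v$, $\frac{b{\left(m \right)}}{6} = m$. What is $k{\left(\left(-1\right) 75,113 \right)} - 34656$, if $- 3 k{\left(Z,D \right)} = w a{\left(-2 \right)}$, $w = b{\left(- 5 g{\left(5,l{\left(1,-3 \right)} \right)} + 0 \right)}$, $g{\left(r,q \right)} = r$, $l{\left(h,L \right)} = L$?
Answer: $-34656$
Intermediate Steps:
$b{\left(m \right)} = 6 m$
$a{\left(v \right)} = 0$
$w = -150$ ($w = 6 \left(\left(-5\right) 5 + 0\right) = 6 \left(-25 + 0\right) = 6 \left(-25\right) = -150$)
$k{\left(Z,D \right)} = 0$ ($k{\left(Z,D \right)} = - \frac{\left(-150\right) 0}{3} = \left(- \frac{1}{3}\right) 0 = 0$)
$k{\left(\left(-1\right) 75,113 \right)} - 34656 = 0 - 34656 = -34656$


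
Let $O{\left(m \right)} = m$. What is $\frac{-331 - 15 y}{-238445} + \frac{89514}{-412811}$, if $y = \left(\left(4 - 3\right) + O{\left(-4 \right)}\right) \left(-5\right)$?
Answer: $- \frac{21114642814}{98432718895} \approx -0.21451$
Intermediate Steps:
$y = 15$ ($y = \left(\left(4 - 3\right) - 4\right) \left(-5\right) = \left(1 - 4\right) \left(-5\right) = \left(-3\right) \left(-5\right) = 15$)
$\frac{-331 - 15 y}{-238445} + \frac{89514}{-412811} = \frac{-331 - 225}{-238445} + \frac{89514}{-412811} = \left(-331 - 225\right) \left(- \frac{1}{238445}\right) + 89514 \left(- \frac{1}{412811}\right) = \left(-556\right) \left(- \frac{1}{238445}\right) - \frac{89514}{412811} = \frac{556}{238445} - \frac{89514}{412811} = - \frac{21114642814}{98432718895}$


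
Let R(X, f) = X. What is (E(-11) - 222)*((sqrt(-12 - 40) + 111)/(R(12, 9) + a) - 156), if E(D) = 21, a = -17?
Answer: 179091/5 + 402*I*sqrt(13)/5 ≈ 35818.0 + 289.89*I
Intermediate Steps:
(E(-11) - 222)*((sqrt(-12 - 40) + 111)/(R(12, 9) + a) - 156) = (21 - 222)*((sqrt(-12 - 40) + 111)/(12 - 17) - 156) = -201*((sqrt(-52) + 111)/(-5) - 156) = -201*((2*I*sqrt(13) + 111)*(-1/5) - 156) = -201*((111 + 2*I*sqrt(13))*(-1/5) - 156) = -201*((-111/5 - 2*I*sqrt(13)/5) - 156) = -201*(-891/5 - 2*I*sqrt(13)/5) = 179091/5 + 402*I*sqrt(13)/5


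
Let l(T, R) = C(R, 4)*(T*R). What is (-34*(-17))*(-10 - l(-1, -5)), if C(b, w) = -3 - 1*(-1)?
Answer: 0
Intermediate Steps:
C(b, w) = -2 (C(b, w) = -3 + 1 = -2)
l(T, R) = -2*R*T (l(T, R) = -2*T*R = -2*R*T)
(-34*(-17))*(-10 - l(-1, -5)) = (-34*(-17))*(-10 - (-2)*(-5)*(-1)) = 578*(-10 - 1*(-10)) = 578*(-10 + 10) = 578*0 = 0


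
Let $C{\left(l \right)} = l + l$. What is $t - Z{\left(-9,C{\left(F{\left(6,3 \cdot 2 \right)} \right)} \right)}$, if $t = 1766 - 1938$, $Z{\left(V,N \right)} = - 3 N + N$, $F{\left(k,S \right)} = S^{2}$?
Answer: $-28$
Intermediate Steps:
$C{\left(l \right)} = 2 l$
$Z{\left(V,N \right)} = - 2 N$
$t = -172$
$t - Z{\left(-9,C{\left(F{\left(6,3 \cdot 2 \right)} \right)} \right)} = -172 - - 2 \cdot 2 \left(3 \cdot 2\right)^{2} = -172 - - 2 \cdot 2 \cdot 6^{2} = -172 - - 2 \cdot 2 \cdot 36 = -172 - \left(-2\right) 72 = -172 - -144 = -172 + 144 = -28$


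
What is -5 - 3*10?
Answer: -35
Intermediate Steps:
-5 - 3*10 = -5 - 30 = -35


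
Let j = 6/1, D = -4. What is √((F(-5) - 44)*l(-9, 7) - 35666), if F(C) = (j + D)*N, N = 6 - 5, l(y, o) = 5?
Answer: 2*I*√8969 ≈ 189.41*I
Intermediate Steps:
N = 1
j = 6 (j = 6*1 = 6)
F(C) = 2 (F(C) = (6 - 4)*1 = 2*1 = 2)
√((F(-5) - 44)*l(-9, 7) - 35666) = √((2 - 44)*5 - 35666) = √(-42*5 - 35666) = √(-210 - 35666) = √(-35876) = 2*I*√8969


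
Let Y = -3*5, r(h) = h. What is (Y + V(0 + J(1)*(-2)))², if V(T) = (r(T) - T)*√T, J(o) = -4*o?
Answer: 225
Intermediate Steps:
V(T) = 0 (V(T) = (T - T)*√T = 0*√T = 0)
Y = -15
(Y + V(0 + J(1)*(-2)))² = (-15 + 0)² = (-15)² = 225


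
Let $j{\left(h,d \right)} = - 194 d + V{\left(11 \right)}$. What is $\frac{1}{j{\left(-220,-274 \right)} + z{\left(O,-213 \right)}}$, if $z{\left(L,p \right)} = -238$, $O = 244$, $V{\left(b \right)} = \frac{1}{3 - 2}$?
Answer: $\frac{1}{52919} \approx 1.8897 \cdot 10^{-5}$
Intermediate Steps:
$V{\left(b \right)} = 1$ ($V{\left(b \right)} = 1^{-1} = 1$)
$j{\left(h,d \right)} = 1 - 194 d$ ($j{\left(h,d \right)} = - 194 d + 1 = 1 - 194 d$)
$\frac{1}{j{\left(-220,-274 \right)} + z{\left(O,-213 \right)}} = \frac{1}{\left(1 - -53156\right) - 238} = \frac{1}{\left(1 + 53156\right) - 238} = \frac{1}{53157 - 238} = \frac{1}{52919}$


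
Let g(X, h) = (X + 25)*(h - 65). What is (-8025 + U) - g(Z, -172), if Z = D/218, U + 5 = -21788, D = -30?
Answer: -2607892/109 ≈ -23926.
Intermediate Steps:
U = -21793 (U = -5 - 21788 = -21793)
Z = -15/109 (Z = -30/218 = -30*1/218 = -15/109 ≈ -0.13761)
g(X, h) = (-65 + h)*(25 + X) (g(X, h) = (25 + X)*(-65 + h) = (-65 + h)*(25 + X))
(-8025 + U) - g(Z, -172) = (-8025 - 21793) - (-1625 - 65*(-15/109) + 25*(-172) - 15/109*(-172)) = -29818 - (-1625 + 975/109 - 4300 + 2580/109) = -29818 - 1*(-642270/109) = -29818 + 642270/109 = -2607892/109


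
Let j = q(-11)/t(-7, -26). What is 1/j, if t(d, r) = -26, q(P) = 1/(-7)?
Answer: 182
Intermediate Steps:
q(P) = -1/7
j = 1/182 (j = -1/7/(-26) = -1/7*(-1/26) = 1/182 ≈ 0.0054945)
1/j = 1/(1/182) = 182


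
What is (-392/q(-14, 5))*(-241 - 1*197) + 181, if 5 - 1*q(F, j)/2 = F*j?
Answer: 33141/25 ≈ 1325.6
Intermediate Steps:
q(F, j) = 10 - 2*F*j
(-392/q(-14, 5))*(-241 - 1*197) + 181 = (-392/(10 - 2*(-14)*5))*(-241 - 1*197) + 181 = (-392/(10 + 140))*(-241 - 197) + 181 = -392/150*(-438) + 181 = -392*1/150*(-438) + 181 = -196/75*(-438) + 181 = 28616/25 + 181 = 33141/25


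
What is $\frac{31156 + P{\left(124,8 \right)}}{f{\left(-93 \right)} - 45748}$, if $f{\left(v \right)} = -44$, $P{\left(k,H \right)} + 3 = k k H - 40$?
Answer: $- \frac{154121}{45792} \approx -3.3657$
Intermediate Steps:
$P{\left(k,H \right)} = -43 + H k^{2}$ ($P{\left(k,H \right)} = -3 + \left(k k H - 40\right) = -3 + \left(k^{2} H - 40\right) = -3 + \left(H k^{2} - 40\right) = -3 + \left(-40 + H k^{2}\right) = -43 + H k^{2}$)
$\frac{31156 + P{\left(124,8 \right)}}{f{\left(-93 \right)} - 45748} = \frac{31156 - \left(43 - 8 \cdot 124^{2}\right)}{-44 - 45748} = \frac{31156 + \left(-43 + 8 \cdot 15376\right)}{-45792} = \left(31156 + \left(-43 + 123008\right)\right) \left(- \frac{1}{45792}\right) = \left(31156 + 122965\right) \left(- \frac{1}{45792}\right) = 154121 \left(- \frac{1}{45792}\right) = - \frac{154121}{45792}$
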